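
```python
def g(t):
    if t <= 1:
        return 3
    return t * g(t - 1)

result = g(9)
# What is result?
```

g(9) = 9 * 8 * 7 * 6 * 5 * 4 * 3 * 2 * 3 = 1088640

Answer: 1088640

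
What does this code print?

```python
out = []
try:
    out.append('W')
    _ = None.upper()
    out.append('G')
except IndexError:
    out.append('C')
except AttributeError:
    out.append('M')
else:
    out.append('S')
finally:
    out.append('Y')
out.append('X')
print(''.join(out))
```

Execution trace: 'W' (try body) → 'M' (except AttributeError) → 'Y' (finally) → 'X' (after the try/except). Output: WMYX

Answer: WMYX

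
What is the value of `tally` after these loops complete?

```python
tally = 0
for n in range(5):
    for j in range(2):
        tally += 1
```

5 * 2 = 10
`tally` takes the values: 0 → 1 → 2 → 3 → 4 → 5 → 6 → 7 → 8 → 9 → 10

Answer: 10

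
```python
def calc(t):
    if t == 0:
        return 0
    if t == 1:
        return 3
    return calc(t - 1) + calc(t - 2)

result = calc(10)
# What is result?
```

Build up from base cases: calc(0)=0, calc(1)=3, calc(2)=3, calc(3)=6, calc(4)=9, calc(5)=15, calc(6)=24, ..., calc(10)=165

Answer: 165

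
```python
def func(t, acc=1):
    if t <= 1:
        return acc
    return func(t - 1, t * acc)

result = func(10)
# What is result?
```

Accumulator trace (n, acc): (10, 1) -> (9, 10) -> (8, 90) -> (7, 720) -> (6, 5040) -> (5, 30240) -> (4, 151200) -> (3, 604800) -> (2, 1814400) -> (1, 3628800) -> return 3628800

Answer: 3628800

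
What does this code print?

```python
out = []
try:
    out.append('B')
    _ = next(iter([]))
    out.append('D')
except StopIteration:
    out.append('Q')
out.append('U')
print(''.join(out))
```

Execution trace: 'B' (try body) → 'Q' (except StopIteration) → 'U' (after the try/except). Output: BQU

Answer: BQU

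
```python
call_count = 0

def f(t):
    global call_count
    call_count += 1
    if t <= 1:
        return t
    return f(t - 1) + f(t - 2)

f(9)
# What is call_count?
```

Calls(t) = 1 + Calls(t-1) + Calls(t-2); Calls(0)=Calls(1)=1. For t=9 this gives 109.

Answer: 109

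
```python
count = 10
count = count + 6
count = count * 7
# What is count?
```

Trace:
`count = 10` → count = 10
`count = count + 6` → count = 16
`count = count * 7` → count = 112
So count = 112

Answer: 112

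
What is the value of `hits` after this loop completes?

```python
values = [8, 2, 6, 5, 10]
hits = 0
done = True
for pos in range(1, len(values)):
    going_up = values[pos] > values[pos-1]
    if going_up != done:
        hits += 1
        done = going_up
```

Count direction changes in [8, 2, 6, 5, 10]
`hits` takes the values: 0 → 1 → 2 → 3 → 4

Answer: 4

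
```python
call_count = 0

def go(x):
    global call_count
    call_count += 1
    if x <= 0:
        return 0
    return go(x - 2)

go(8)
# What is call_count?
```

Linear recursion stepping by 2: 5 calls from x=8 down to ≤0.

Answer: 5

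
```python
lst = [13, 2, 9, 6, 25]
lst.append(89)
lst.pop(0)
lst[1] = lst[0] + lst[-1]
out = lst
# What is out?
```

Trace:
`lst = [13, 2, 9, 6, 25]` → lst = [13, 2, 9, 6, 25]
`lst.append(89)` → lst = [13, 2, 9, 6, 25, 89]
`lst.pop(0)` → lst = [2, 9, 6, 25, 89]
`lst[1] = lst[0] + lst[-1]` → lst = [2, 91, 6, 25, 89]
`out = lst` → out = [2, 91, 6, 25, 89]
So out = [2, 91, 6, 25, 89]

Answer: [2, 91, 6, 25, 89]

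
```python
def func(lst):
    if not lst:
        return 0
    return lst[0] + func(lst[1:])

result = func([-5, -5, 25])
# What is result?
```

(-5) + (-5) + 25 + 0 = 15

Answer: 15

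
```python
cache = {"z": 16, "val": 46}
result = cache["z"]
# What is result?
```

Trace:
`cache = {"z": 16, "val": 46}` → cache = {'z': 16, 'val': 46}
`result = cache["z"]` → result = 16
So result = 16

Answer: 16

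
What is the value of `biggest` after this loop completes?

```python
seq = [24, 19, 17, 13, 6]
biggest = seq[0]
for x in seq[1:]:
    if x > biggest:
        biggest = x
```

Maximum of [24, 19, 17, 13, 6]
`biggest` takes the values: 24

Answer: 24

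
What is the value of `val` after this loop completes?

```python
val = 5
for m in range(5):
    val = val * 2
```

Multiply by 2, 5 times: 5 * 2^5 = 160
`val` takes the values: 5 → 10 → 20 → 40 → 80 → 160

Answer: 160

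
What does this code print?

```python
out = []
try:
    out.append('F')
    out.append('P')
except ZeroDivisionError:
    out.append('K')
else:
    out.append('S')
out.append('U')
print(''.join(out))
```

Execution trace: 'F' (try body) → 'P' (try body, no exception) → 'S' (else) → 'U' (after the try/except). Output: FPSU

Answer: FPSU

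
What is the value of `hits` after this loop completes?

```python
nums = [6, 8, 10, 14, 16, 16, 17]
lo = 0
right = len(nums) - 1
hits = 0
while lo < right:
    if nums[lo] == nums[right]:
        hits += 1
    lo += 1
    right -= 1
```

Count matching pairs from ends
`hits` takes the values: 0

Answer: 0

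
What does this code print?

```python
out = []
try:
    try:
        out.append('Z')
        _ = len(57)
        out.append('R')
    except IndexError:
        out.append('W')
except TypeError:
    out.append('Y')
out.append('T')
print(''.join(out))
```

Execution trace: 'Z' (try body) → 'Y' (outer except TypeError) → 'T' (after the try/except). Output: ZYT

Answer: ZYT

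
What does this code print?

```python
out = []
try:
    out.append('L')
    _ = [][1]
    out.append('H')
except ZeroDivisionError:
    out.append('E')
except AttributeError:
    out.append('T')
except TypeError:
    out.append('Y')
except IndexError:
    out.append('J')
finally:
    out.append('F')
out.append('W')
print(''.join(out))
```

Execution trace: 'L' (try body) → 'J' (except IndexError) → 'F' (finally) → 'W' (after the try/except). Output: LJFW

Answer: LJFW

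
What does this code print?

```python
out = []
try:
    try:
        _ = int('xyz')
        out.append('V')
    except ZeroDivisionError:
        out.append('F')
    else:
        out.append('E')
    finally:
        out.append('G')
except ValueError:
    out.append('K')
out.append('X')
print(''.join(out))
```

Execution trace: 'G' (finally) → 'K' (outer except ValueError) → 'X' (after the try/except). Output: GKX

Answer: GKX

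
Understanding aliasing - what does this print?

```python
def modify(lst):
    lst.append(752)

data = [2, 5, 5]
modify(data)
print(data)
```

Key concept: function modifies passed list.
Step by step:
`data = [2, 5, 5]` → data = [2, 5, 5]
`modify(data)` → data = [2, 5, 5, 752]
`print(data)` → prints [2, 5, 5, 752]

Answer: [2, 5, 5, 752]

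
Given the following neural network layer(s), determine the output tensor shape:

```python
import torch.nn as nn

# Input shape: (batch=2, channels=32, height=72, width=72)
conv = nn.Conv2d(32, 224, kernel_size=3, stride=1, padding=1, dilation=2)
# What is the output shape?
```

Input: (2, 32, 72, 72) -> Output: (2, 224, 70, 70)

Answer: (2, 224, 70, 70)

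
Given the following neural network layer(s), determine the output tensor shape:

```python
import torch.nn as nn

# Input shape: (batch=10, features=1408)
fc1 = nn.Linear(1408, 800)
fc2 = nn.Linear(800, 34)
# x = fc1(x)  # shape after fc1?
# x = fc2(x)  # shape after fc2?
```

Input: (10, 1408) -> after fc1: (10, 800) -> Output: (10, 34)

Answer: (10, 34)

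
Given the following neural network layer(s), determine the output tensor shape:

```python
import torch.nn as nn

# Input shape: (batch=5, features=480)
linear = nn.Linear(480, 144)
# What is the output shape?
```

Input: (5, 480) -> Output: (5, 144)

Answer: (5, 144)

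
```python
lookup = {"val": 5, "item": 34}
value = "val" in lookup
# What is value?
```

Trace:
`lookup = {"val": 5, "item": 34}` → lookup = {'val': 5, 'item': 34}
`value = "val" in lookup` → value = True
So value = True

Answer: True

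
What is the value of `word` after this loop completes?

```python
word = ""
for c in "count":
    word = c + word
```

Reverse 'count'
`word` takes the values: "" → "c" → "oc" → "uoc" → "nuoc" → "tnuoc"

Answer: "tnuoc"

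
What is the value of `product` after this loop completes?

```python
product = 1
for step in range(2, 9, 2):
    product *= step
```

Product of even numbers 2 to 8
`product` takes the values: 1 → 2 → 8 → 48 → 384

Answer: 384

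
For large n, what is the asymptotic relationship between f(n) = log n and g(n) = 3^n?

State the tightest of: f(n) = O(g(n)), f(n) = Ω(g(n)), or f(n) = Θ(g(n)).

log n vs 3^n: f(n) = O(g(n)) but not Ω(g(n)) — 3^n grows strictly faster than log n.

Answer: f(n) = O(g(n)) but not Ω(g(n)) — 3^n grows strictly faster than log n.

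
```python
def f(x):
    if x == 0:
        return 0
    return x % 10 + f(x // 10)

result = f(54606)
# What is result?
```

Sum of digits of 54606: 6 + 0 + 6 + 4 + 5 = 21

Answer: 21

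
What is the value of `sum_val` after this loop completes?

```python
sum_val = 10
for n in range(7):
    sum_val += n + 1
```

Start at 10, add 1 to 7 = 38
`sum_val` takes the values: 10 → 11 → 13 → 16 → 20 → 25 → 31 → 38

Answer: 38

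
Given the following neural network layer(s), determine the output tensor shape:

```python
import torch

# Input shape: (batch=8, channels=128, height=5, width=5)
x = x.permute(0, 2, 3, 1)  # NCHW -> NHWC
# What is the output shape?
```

Input: (8, 128, 5, 5) -> Output: (8, 5, 5, 128)

Answer: (8, 5, 5, 128)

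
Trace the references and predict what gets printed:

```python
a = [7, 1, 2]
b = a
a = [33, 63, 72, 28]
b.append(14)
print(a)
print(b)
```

Key concept: rebinding vs mutation: a is rebound to a new list, b still points at the original.
Step by step:
`a = [7, 1, 2]` → a = [7, 1, 2]
`b = a` → b = [7, 1, 2] (same object as a)
`a = [33, 63, 72, 28]` → a = [33, 63, 72, 28]
`b.append(14)` → b = [7, 1, 2, 14]
`print(a)` → prints [33, 63, 72, 28]
`print(b)` → prints [7, 1, 2, 14]

Answer:
[33, 63, 72, 28]
[7, 1, 2, 14]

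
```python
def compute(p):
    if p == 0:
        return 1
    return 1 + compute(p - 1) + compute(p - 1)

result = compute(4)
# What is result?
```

compute(p) = 1 + 2·compute(p-1), compute(0)=1. Closed form: (1+1)·2^4 - 1 = 31.

Answer: 31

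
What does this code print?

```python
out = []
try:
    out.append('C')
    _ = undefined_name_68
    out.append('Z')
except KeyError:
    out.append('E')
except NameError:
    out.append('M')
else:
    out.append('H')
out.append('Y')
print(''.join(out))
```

Execution trace: 'C' (try body) → 'M' (except NameError) → 'Y' (after the try/except). Output: CMY

Answer: CMY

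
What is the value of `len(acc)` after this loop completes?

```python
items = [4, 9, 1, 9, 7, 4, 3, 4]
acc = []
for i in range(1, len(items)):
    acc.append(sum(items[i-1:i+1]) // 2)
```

Number of 2-element averages
`acc` takes the values: [] → [6] → [6, 5] → [6, 5, 5] → [6, 5, 5, 8] → [6, 5, 5, 8, 5] → [6, 5, 5, 8, 5, 3] → [6, 5, 5, 8, 5, 3, 3]
So `len(acc)` = 7

Answer: 7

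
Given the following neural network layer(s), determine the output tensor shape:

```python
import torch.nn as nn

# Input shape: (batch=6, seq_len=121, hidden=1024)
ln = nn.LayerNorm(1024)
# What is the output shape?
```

Input: (6, 121, 1024) -> Output: (6, 121, 1024)

Answer: (6, 121, 1024)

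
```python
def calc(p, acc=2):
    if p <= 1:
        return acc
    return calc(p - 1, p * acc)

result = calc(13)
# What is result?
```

Accumulator trace (n, acc): (13, 2) -> (12, 26) -> (11, 312) -> (10, 3432) -> (9, 34320) -> (8, 308880) -> (7, 2471040) -> (6, 17297280) -> (5, 103783680) -> (4, 518918400) -> (3, 2075673600) -> (2, 6227020800) -> (1, 12454041600) -> return 12454041600

Answer: 12454041600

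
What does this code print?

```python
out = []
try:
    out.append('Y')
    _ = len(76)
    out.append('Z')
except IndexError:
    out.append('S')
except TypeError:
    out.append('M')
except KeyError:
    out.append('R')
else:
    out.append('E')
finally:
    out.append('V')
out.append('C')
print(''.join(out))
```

Execution trace: 'Y' (try body) → 'M' (except TypeError) → 'V' (finally) → 'C' (after the try/except). Output: YMVC

Answer: YMVC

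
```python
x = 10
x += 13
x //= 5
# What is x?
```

Trace:
`x = 10` → x = 10
`x += 13` → x = 23
`x //= 5` → x = 4
So x = 4

Answer: 4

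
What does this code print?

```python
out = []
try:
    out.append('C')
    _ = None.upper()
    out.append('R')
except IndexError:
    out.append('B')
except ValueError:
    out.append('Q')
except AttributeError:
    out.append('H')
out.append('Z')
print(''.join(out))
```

Execution trace: 'C' (try body) → 'H' (except AttributeError) → 'Z' (after the try/except). Output: CHZ

Answer: CHZ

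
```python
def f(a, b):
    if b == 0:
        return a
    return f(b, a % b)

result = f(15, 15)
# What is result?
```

f(15, 15) -> f(15, 0) -> 15

Answer: 15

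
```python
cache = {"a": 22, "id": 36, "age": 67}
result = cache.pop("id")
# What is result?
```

Trace:
`cache = {"a": 22, "id": 36, "age": 67}` → cache = {'a': 22, 'id': 36, 'age': 67}
`result = cache.pop("id")` → cache = {'a': 22, 'age': 67}; result = 36
So result = 36

Answer: 36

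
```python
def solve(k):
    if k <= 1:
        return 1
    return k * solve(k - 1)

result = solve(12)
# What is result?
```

solve(12) = 12 * 11 * 10 * 9 * 8 * 7 * 6 * 5 * 4 * 3 * 2 * 1 = 479001600

Answer: 479001600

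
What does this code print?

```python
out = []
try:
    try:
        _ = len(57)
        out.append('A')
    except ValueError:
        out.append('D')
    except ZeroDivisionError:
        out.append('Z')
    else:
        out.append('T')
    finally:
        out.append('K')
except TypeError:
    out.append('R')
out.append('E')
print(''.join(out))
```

Execution trace: 'K' (finally) → 'R' (outer except TypeError) → 'E' (after the try/except). Output: KRE

Answer: KRE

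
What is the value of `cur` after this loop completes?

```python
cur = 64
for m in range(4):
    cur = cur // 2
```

Halve 4 times: 64 // 2^4 = 4
`cur` takes the values: 64 → 32 → 16 → 8 → 4

Answer: 4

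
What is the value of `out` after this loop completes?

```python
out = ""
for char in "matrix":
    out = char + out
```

Reverse 'matrix'
`out` takes the values: "" → "m" → "am" → "tam" → "rtam" → "irtam" → "xirtam"

Answer: "xirtam"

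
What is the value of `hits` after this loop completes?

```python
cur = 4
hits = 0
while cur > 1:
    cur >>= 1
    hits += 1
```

Count right shifts until 1
`hits` takes the values: 0 → 1 → 2

Answer: 2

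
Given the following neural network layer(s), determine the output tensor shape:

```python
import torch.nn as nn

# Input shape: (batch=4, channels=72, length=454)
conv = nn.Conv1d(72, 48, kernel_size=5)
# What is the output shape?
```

Input: (4, 72, 454) -> Output: (4, 48, 450)

Answer: (4, 48, 450)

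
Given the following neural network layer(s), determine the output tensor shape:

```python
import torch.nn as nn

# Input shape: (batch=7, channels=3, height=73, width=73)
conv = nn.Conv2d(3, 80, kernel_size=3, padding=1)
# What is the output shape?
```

Input: (7, 3, 73, 73) -> Output: (7, 80, 73, 73)

Answer: (7, 80, 73, 73)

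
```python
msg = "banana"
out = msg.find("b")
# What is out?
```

Trace:
`msg = "banana"` → msg = 'banana'
`out = msg.find("b")` → out = 0
So out = 0

Answer: 0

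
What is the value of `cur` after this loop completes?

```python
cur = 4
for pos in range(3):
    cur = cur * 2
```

Multiply by 2, 3 times: 4 * 2^3 = 32
`cur` takes the values: 4 → 8 → 16 → 32

Answer: 32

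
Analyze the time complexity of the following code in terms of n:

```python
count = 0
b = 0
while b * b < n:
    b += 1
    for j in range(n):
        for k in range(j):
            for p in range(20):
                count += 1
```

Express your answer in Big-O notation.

Each loop level contributes: √n × n × n × 1. Multiplying the contributions gives O(n^2√n).

Answer: O(n^2√n)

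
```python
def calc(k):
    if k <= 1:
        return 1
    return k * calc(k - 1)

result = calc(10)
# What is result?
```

calc(10) = 10 * 9 * 8 * 7 * 6 * 5 * 4 * 3 * 2 * 1 = 3628800

Answer: 3628800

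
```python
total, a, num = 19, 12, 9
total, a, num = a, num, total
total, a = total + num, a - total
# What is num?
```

Trace:
`total, a, num = 19, 12, 9` → total = 19; a = 12; num = 9
`total, a, num = a, num, total` → total = 12; a = 9; num = 19
`total, a = total + num, a - total` → total = 31; a = -3
So num = 19

Answer: 19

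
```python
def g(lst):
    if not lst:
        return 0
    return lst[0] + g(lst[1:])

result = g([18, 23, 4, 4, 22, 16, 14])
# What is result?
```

18 + 23 + 4 + 4 + 22 + 16 + 14 + 0 = 101

Answer: 101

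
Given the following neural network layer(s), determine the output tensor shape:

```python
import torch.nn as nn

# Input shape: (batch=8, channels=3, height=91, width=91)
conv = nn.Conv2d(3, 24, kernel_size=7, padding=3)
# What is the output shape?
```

Input: (8, 3, 91, 91) -> Output: (8, 24, 91, 91)

Answer: (8, 24, 91, 91)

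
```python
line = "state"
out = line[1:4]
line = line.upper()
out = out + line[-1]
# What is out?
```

Trace:
`line = "state"` → line = 'state'
`out = line[1:4]` → out = 'tat'
`line = line.upper()` → line = 'STATE'
`out = out + line[-1]` → out = 'tatE'
So out = 'tatE'

Answer: 'tatE'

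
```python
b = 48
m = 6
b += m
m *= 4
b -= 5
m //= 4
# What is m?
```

Trace:
`b = 48` → b = 48
`m = 6` → m = 6
`b += m` → b = 54
`m *= 4` → m = 24
`b -= 5` → b = 49
`m //= 4` → m = 6
So m = 6

Answer: 6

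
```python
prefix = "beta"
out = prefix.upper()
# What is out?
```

Trace:
`prefix = "beta"` → prefix = 'beta'
`out = prefix.upper()` → out = 'BETA'
So out = 'BETA'

Answer: 'BETA'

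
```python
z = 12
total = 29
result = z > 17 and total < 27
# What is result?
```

Trace:
`z = 12` → z = 12
`total = 29` → total = 29
`result = z > 17 and total < 27` → result = False
So result = False

Answer: False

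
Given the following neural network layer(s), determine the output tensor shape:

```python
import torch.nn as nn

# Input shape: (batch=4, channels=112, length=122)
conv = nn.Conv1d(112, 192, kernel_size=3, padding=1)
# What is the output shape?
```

Input: (4, 112, 122) -> Output: (4, 192, 122)

Answer: (4, 192, 122)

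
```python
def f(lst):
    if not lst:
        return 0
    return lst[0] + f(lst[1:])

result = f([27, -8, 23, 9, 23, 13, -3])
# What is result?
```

27 + (-8) + 23 + 9 + 23 + 13 + (-3) + 0 = 84

Answer: 84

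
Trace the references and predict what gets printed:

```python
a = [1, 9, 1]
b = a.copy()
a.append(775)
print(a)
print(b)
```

Key concept: list.copy() creates independent copy.
Step by step:
`a = [1, 9, 1]` → a = [1, 9, 1]
`b = a.copy()` → b = [1, 9, 1]
`a.append(775)` → a = [1, 9, 1, 775]
`print(a)` → prints [1, 9, 1, 775]
`print(b)` → prints [1, 9, 1]

Answer:
[1, 9, 1, 775]
[1, 9, 1]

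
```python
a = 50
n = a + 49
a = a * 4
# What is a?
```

Trace:
`a = 50` → a = 50
`n = a + 49` → n = 99
`a = a * 4` → a = 200
So a = 200

Answer: 200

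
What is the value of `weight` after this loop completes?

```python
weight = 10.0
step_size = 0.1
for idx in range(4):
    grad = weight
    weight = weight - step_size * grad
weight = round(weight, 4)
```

Gradient descent: w = 10.0 * (1 - 0.1)^4
`weight` takes the values: 10.0 → 9.0 → 8.1 → 7.29 → 6.561

Answer: 6.561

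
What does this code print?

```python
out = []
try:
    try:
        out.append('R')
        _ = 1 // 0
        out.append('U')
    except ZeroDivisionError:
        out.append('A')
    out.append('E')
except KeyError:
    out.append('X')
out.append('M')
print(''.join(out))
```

Execution trace: 'R' (inner try body) → 'A' (inner except ZeroDivisionError) → 'E' (try body, no exception) → 'M' (after the try/except). Output: RAEM

Answer: RAEM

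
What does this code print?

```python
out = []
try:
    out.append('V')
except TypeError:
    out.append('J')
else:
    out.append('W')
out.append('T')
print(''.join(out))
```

Execution trace: 'V' (try body, no exception) → 'W' (else) → 'T' (after the try/except). Output: VWT

Answer: VWT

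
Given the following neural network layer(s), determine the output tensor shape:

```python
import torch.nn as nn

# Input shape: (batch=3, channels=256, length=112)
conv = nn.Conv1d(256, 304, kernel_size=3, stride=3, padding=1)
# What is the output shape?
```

Input: (3, 256, 112) -> Output: (3, 304, 38)

Answer: (3, 304, 38)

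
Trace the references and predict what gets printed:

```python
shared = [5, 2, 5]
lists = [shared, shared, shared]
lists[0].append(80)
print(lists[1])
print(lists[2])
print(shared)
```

Key concept: list of same reference.
Step by step:
`shared = [5, 2, 5]` → shared = [5, 2, 5]
`lists = [shared, shared, shared]` → lists = [[5, 2, 5], [5, 2, 5], [5, 2, 5]]
`lists[0].append(80)` → shared = [5, 2, 5, 80]; lists = [[5, 2, 5, 80], [5, 2, 5, 80], [5, 2, 5, 80]]
`print(lists[1])` → prints [5, 2, 5, 80]
`print(lists[2])` → prints [5, 2, 5, 80]
`print(shared)` → prints [5, 2, 5, 80]

Answer:
[5, 2, 5, 80]
[5, 2, 5, 80]
[5, 2, 5, 80]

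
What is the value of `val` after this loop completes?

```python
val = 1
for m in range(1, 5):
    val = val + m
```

Start at 1, add 1 through 4
`val` takes the values: 1 → 2 → 4 → 7 → 11

Answer: 11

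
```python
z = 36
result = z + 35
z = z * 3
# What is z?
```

Trace:
`z = 36` → z = 36
`result = z + 35` → result = 71
`z = z * 3` → z = 108
So z = 108

Answer: 108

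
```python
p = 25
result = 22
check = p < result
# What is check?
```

Trace:
`p = 25` → p = 25
`result = 22` → result = 22
`check = p < result` → check = False
So check = False

Answer: False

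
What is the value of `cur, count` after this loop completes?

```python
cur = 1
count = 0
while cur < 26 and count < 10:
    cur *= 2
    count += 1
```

Double until >= 26 or 10 iterations
`cur, count` takes the values: (1, 0) → (2, 0) → (2, 1) → (4, 1) → (4, 2) → (8, 2) → (8, 3) → (16, 3) → (16, 4) → (32, 4) → (32, 5)

Answer: 32, 5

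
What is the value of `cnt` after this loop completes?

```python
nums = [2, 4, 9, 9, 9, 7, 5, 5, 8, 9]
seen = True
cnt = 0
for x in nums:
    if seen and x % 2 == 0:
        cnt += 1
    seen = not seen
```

Count even values at even positions
`cnt` takes the values: 0 → 1 → 2

Answer: 2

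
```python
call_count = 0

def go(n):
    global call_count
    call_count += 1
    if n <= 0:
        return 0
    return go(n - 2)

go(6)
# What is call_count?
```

Linear recursion stepping by 2: 4 calls from n=6 down to ≤0.

Answer: 4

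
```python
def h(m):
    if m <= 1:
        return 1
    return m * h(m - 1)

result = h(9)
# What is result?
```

h(9) = 9 * 8 * 7 * 6 * 5 * 4 * 3 * 2 * 1 = 362880

Answer: 362880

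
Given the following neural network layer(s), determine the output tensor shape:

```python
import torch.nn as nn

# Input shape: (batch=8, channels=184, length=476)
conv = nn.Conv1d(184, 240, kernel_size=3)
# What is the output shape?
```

Input: (8, 184, 476) -> Output: (8, 240, 474)

Answer: (8, 240, 474)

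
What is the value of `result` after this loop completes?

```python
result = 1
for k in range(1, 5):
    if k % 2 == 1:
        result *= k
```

Product of odd numbers 1 to 4
`result` takes the values: 1 → 3

Answer: 3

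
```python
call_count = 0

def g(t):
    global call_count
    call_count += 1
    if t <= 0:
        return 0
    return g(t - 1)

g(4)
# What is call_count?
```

Linear recursion stepping by 1: 5 calls from t=4 down to ≤0.

Answer: 5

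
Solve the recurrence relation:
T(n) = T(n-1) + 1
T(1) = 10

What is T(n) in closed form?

Unrolling: T(n) = T(1) + 1·(n-1) = 10 + 1(n-1) = n + 9.

Answer: T(n) = n + 9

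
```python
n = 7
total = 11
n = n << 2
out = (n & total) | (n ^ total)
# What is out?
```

Trace:
`n = 7` → n = 7
`total = 11` → total = 11
`n = n << 2` → n = 28
`out = (n & total) | (n ^ total)` → out = 31
So out = 31

Answer: 31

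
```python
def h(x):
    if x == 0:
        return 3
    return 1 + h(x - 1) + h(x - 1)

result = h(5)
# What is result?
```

h(x) = 1 + 2·h(x-1), h(0)=3. Closed form: (3+1)·2^5 - 1 = 127.

Answer: 127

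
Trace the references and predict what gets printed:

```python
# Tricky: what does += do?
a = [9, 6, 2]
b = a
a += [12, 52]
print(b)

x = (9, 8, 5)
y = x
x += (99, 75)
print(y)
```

Key concept: += behavior differs for mutable vs immutable.
Step by step:
`a = [9, 6, 2]` → a = [9, 6, 2]
`b = a` → b = [9, 6, 2] (same object as a)
`a += [12, 52]` → a = [9, 6, 2, 12, 52] (same object as b); b = [9, 6, 2, 12, 52] (same object as a)
`print(b)` → prints [9, 6, 2, 12, 52]
`x = (9, 8, 5)` → x = (9, 8, 5)
`y = x` → y = (9, 8, 5)
`x += (99, 75)` → x = (9, 8, 5, 99, 75)
`print(y)` → prints (9, 8, 5)

Answer:
[9, 6, 2, 12, 52]
(9, 8, 5)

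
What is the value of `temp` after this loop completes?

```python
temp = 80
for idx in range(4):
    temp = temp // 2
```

Halve 4 times: 80 // 2^4 = 5
`temp` takes the values: 80 → 40 → 20 → 10 → 5

Answer: 5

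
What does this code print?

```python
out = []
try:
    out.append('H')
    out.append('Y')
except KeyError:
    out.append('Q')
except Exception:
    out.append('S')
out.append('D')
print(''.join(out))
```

Execution trace: 'H' (try body) → 'Y' (try body, no exception) → 'D' (after the try/except). Output: HYD

Answer: HYD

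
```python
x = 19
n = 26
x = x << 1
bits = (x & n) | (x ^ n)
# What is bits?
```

Trace:
`x = 19` → x = 19
`n = 26` → n = 26
`x = x << 1` → x = 38
`bits = (x & n) | (x ^ n)` → bits = 62
So bits = 62

Answer: 62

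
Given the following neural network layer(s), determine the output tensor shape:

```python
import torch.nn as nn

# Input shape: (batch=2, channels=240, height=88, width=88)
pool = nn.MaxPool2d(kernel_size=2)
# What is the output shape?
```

Input: (2, 240, 88, 88) -> Output: (2, 240, 44, 44)

Answer: (2, 240, 44, 44)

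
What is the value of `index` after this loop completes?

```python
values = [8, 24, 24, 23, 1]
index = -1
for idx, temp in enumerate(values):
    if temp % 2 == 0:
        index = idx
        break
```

First even number index in [8, 24, 24, 23, 1]
`index` takes the values: -1 → 0

Answer: 0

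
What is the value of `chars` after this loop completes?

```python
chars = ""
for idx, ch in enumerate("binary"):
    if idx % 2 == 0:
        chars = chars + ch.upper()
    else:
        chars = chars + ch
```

Uppercase even positions in 'binary'
`chars` takes the values: "" → "B" → "Bi" → "BiN" → "BiNa" → "BiNaR" → "BiNaRy"

Answer: "BiNaRy"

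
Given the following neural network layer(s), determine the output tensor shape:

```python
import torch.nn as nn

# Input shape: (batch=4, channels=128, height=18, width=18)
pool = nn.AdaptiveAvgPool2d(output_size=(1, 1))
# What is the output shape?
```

Input: (4, 128, 18, 18) -> Output: (4, 128, 1, 1)

Answer: (4, 128, 1, 1)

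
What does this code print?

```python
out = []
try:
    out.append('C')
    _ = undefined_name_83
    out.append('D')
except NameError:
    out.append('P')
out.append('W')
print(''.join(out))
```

Execution trace: 'C' (try body) → 'P' (except NameError) → 'W' (after the try/except). Output: CPW

Answer: CPW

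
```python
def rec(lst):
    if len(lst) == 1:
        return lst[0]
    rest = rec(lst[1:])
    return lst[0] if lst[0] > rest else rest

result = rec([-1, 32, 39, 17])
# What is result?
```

Recursive max over [-1, 32, 39, 17] = 39

Answer: 39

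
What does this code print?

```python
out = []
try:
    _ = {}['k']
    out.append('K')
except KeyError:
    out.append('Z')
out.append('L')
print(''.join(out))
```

Execution trace: 'Z' (except KeyError) → 'L' (after the try/except). Output: ZL

Answer: ZL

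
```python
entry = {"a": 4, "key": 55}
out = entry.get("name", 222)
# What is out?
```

Trace:
`entry = {"a": 4, "key": 55}` → entry = {'a': 4, 'key': 55}
`out = entry.get("name", 222)` → out = 222
So out = 222

Answer: 222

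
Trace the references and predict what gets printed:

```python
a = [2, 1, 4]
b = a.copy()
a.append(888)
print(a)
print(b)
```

Key concept: list.copy() creates independent copy.
Step by step:
`a = [2, 1, 4]` → a = [2, 1, 4]
`b = a.copy()` → b = [2, 1, 4]
`a.append(888)` → a = [2, 1, 4, 888]
`print(a)` → prints [2, 1, 4, 888]
`print(b)` → prints [2, 1, 4]

Answer:
[2, 1, 4, 888]
[2, 1, 4]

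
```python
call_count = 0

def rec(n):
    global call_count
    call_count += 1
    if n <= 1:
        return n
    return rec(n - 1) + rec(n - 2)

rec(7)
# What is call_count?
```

Calls(n) = 1 + Calls(n-1) + Calls(n-2); Calls(0)=Calls(1)=1. For n=7 this gives 41.

Answer: 41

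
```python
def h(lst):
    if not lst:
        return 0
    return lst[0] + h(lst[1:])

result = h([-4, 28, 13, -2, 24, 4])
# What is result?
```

(-4) + 28 + 13 + (-2) + 24 + 4 + 0 = 63

Answer: 63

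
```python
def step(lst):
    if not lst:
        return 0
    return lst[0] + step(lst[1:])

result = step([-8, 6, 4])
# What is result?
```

(-8) + 6 + 4 + 0 = 2

Answer: 2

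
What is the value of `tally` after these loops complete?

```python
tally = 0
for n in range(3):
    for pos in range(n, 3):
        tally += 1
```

Upper triangle: 3 + 2 + ... + 1
`tally` takes the values: 0 → 1 → 2 → 3 → 4 → 5 → 6

Answer: 6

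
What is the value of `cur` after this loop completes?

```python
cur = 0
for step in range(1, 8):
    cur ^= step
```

XOR of 1 to 7
`cur` takes the values: 0 → 1 → 3 → 0 → 4 → 1 → 7 → 0

Answer: 0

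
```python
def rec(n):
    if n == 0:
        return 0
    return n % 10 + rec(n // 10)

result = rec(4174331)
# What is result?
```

Sum of digits of 4174331: 1 + 3 + 3 + 4 + 7 + 1 + 4 = 23

Answer: 23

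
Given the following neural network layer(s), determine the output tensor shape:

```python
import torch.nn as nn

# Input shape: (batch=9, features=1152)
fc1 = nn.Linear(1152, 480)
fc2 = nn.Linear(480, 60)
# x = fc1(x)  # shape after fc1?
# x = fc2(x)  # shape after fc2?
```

Input: (9, 1152) -> after fc1: (9, 480) -> Output: (9, 60)

Answer: (9, 60)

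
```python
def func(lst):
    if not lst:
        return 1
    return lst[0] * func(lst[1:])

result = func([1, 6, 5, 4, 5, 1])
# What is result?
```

Product over [1, 6, 5, 4, 5, 1] = 1 * 6 * 5 * 4 * 5 * 1 = 600

Answer: 600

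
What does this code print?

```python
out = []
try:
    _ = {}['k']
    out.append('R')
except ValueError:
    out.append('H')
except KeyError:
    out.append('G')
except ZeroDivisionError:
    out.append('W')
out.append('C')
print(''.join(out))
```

Execution trace: 'G' (except KeyError) → 'C' (after the try/except). Output: GC

Answer: GC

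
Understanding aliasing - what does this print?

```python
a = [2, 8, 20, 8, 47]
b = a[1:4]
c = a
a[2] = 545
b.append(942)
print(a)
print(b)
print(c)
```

Key concept: slice vs alias.
Step by step:
`a = [2, 8, 20, 8, 47]` → a = [2, 8, 20, 8, 47]
`b = a[1:4]` → b = [8, 20, 8]
`c = a` → c = [2, 8, 20, 8, 47] (same object as a)
`a[2] = 545` → a = [2, 8, 545, 8, 47] (same object as c); c = [2, 8, 545, 8, 47] (same object as a)
`b.append(942)` → b = [8, 20, 8, 942]
`print(a)` → prints [2, 8, 545, 8, 47]
`print(b)` → prints [8, 20, 8, 942]
`print(c)` → prints [2, 8, 545, 8, 47]

Answer:
[2, 8, 545, 8, 47]
[8, 20, 8, 942]
[2, 8, 545, 8, 47]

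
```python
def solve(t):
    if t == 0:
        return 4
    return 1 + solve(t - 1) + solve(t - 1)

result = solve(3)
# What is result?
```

solve(t) = 1 + 2·solve(t-1), solve(0)=4. Closed form: (4+1)·2^3 - 1 = 39.

Answer: 39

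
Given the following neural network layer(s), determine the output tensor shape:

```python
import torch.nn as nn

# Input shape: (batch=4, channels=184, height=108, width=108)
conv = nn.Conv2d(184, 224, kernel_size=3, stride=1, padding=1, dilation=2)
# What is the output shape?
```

Input: (4, 184, 108, 108) -> Output: (4, 224, 106, 106)

Answer: (4, 224, 106, 106)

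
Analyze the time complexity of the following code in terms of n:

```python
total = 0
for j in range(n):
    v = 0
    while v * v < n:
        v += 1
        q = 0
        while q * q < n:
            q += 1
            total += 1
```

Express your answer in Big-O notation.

Each loop level contributes: n × √n × √n. Multiplying the contributions gives O(n^2).

Answer: O(n^2)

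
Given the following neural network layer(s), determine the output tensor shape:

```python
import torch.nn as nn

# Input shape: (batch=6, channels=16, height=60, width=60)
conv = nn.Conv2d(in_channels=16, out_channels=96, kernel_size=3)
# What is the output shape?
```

Input: (6, 16, 60, 60) -> Output: (6, 96, 58, 58)

Answer: (6, 96, 58, 58)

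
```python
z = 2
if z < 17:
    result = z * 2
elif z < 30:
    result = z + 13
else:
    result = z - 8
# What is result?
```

Trace:
`z = 2` → z = 2
`if z < 17: ...` → z < 17 is True → result = 4
So result = 4

Answer: 4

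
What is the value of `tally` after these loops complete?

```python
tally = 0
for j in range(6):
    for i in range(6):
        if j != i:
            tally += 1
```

6² - 6 (exclude diagonal)
`tally` takes the values: 0 → 1 → 2 → 3 → 4 → 5 → 6 → 7 → 8 → 9 → 10 → 11 → 12 → 13 → 14 → 15 → 16 → 17 → 18 → 19 → 20 → 21 → 22 → 23 → 24 → 25 → 26 → 27 → 28 → 29 → 30

Answer: 30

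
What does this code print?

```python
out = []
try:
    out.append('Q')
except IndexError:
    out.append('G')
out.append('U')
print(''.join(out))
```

Execution trace: 'Q' (try body, no exception) → 'U' (after the try/except). Output: QU

Answer: QU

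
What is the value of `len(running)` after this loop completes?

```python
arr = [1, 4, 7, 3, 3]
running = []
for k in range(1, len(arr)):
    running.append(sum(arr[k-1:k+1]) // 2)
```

Number of 2-element averages
`running` takes the values: [] → [2] → [2, 5] → [2, 5, 5] → [2, 5, 5, 3]
So `len(running)` = 4

Answer: 4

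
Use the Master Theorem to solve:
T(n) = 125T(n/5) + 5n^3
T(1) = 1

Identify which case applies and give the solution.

a=125, b=5, f(n)=5n^3. log_5(125) = 3. Since c=3 = 3, Case 2 applies: T(n) = Θ(n^log_b(a) · log n) = O(n^3 log n).

Answer: O(n^3 log n) - Case 2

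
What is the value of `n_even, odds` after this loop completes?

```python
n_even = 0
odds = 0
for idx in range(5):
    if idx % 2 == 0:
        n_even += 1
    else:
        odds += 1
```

Count evens and odds in range(5)
`n_even, odds` takes the values: (0, 0) → (1, 0) → (1, 1) → (2, 1) → (2, 2) → (3, 2)

Answer: 3, 2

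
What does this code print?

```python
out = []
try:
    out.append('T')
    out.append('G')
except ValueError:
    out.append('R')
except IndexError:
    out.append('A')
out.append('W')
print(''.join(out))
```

Execution trace: 'T' (try body) → 'G' (try body, no exception) → 'W' (after the try/except). Output: TGW

Answer: TGW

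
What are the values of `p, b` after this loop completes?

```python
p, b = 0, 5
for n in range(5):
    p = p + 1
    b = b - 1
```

p goes 0→5, b goes 5→0
`p, b` takes the values: (0, 5) → (1, 5) → (1, 4) → (2, 4) → (2, 3) → (3, 3) → (3, 2) → (4, 2) → (4, 1) → (5, 1) → (5, 0)

Answer: 5, 0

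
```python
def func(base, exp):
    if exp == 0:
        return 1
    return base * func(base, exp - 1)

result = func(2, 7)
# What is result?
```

func(2, 7) = 2 * 2 * 2 * 2 * 2 * 2 * 2 = 128

Answer: 128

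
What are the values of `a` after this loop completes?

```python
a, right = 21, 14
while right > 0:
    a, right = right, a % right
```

GCD of 21 and 14
`a` takes the values: 21 → 14 → 7

Answer: 7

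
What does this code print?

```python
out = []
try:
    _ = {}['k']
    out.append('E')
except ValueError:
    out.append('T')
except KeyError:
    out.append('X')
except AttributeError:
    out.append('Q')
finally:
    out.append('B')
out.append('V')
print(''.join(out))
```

Execution trace: 'X' (except KeyError) → 'B' (finally) → 'V' (after the try/except). Output: XBV

Answer: XBV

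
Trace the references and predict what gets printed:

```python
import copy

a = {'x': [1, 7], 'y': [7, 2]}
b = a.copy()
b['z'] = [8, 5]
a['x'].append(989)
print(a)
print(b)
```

Key concept: shallow copy of dict with mutable values.
Step by step:
`a = {'x': [1, 7], 'y': [7, 2]}` → a = {'x': [1, 7], 'y': [7, 2]}
`b = a.copy()` → b = {'x': [1, 7], 'y': [7, 2]}
`b['z'] = [8, 5]` → b = {'x': [1, 7], 'y': [7, 2], 'z': [8, 5]}
`a['x'].append(989)` → a = {'x': [1, 7, 989], 'y': [7, 2]}; b = {'x': [1, 7, 989], 'y': [7, 2], 'z': [8, 5]}
`print(a)` → prints {'x': [1, 7, 989], 'y': [7, 2]}
`print(b)` → prints {'x': [1, 7, 989], 'y': [7, 2], 'z': [8, 5]}

Answer:
{'x': [1, 7, 989], 'y': [7, 2]}
{'x': [1, 7, 989], 'y': [7, 2], 'z': [8, 5]}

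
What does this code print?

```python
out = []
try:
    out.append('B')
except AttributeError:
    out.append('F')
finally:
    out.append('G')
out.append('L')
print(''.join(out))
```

Execution trace: 'B' (try body, no exception) → 'G' (finally) → 'L' (after the try/except). Output: BGL

Answer: BGL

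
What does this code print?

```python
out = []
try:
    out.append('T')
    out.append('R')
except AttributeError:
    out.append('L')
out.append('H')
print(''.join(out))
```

Execution trace: 'T' (try body) → 'R' (try body, no exception) → 'H' (after the try/except). Output: TRH

Answer: TRH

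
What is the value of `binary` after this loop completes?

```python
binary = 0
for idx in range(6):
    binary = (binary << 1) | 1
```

Build 6 consecutive 1-bits: 0b111111
`binary` takes the values: 0 → 1 → 3 → 7 → 15 → 31 → 63

Answer: 63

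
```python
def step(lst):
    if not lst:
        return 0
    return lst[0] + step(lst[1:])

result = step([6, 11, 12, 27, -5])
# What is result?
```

6 + 11 + 12 + 27 + (-5) + 0 = 51

Answer: 51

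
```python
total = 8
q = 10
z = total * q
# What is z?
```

Trace:
`total = 8` → total = 8
`q = 10` → q = 10
`z = total * q` → z = 80
So z = 80

Answer: 80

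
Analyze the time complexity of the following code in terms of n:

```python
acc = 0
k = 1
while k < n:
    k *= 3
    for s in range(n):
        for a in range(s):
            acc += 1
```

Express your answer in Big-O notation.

Each loop level contributes: log n × n × n. Multiplying the contributions gives O(n^2 log n).

Answer: O(n^2 log n)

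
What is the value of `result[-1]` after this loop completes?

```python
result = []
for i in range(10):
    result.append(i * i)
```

Last element of squares 0 to 9
`result` takes the values: [] → [0] → [0, 1] → [0, 1, 4] → [0, 1, 4, 9] → [0, 1, 4, 9, 16] → [0, 1, 4, 9, 16, 25] → [0, 1, 4, 9, 16, 25, 36] → [0, 1, 4, 9, 16, 25, 36, 49] → [0, 1, 4, 9, 16, 25, 36, 49, 64] → [0, 1, 4, 9, 16, 25, 36, 49, 64, 81]
So `result[-1]` = 81

Answer: 81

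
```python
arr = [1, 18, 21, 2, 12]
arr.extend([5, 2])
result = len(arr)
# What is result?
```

Trace:
`arr = [1, 18, 21, 2, 12]` → arr = [1, 18, 21, 2, 12]
`arr.extend([5, 2])` → arr = [1, 18, 21, 2, 12, 5, 2]
`result = len(arr)` → result = 7
So result = 7

Answer: 7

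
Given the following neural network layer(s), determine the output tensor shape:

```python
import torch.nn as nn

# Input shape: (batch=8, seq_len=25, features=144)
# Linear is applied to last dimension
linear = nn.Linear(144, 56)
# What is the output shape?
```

Input: (8, 25, 144) -> Output: (8, 25, 56)

Answer: (8, 25, 56)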